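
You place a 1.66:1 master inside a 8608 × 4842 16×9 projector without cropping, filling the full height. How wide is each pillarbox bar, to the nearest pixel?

That makes the image 8037.72 px wide (4842 × 1.660).
Leftover width: 8608 − 8037.72 = 570.28 px → 285.14 each side.

285 px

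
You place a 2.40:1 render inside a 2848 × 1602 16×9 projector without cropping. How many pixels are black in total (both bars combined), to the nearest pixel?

2.40:1 (2.400) > 16×9 (1.778), so the render fills the width.
Content height = 2848 / 2.400 ≈ 1186.6667 px.
Leftover height: 1602 − 1186.6667 = 415.3333 px.
That's 415.3333 × 2848 ≈ 1182869 black pixels.

1182869 pixels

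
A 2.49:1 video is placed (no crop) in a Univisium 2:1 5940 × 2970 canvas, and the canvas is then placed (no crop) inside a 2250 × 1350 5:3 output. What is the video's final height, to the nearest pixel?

2.49:1 in 5940×2970: fills the width, so the video is 5940.00 × 2385.54.
Second fit — the Univisium 2:1 canvas into 2250×1350 spans the width: 2250.00 × 1125.00 (×0.3788 from 5940×2970).
So the video's height is 2385.54 × 0.3788 ≈ 903.61.

904 px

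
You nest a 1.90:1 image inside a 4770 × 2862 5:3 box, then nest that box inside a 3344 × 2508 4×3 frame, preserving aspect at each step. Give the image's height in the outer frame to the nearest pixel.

First fit — 1.90:1 into 4770×2862 spans the width: 4770.00 × 2510.53.
5:3 in 3344×2508: fills the width, so the intermediate becomes 3344.00 × 2006.40 — a scale of ×0.7010.
So the image's height is 2510.53 × 0.7010 ≈ 1760.00.

1760 px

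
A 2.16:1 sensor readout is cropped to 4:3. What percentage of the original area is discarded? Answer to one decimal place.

38.3%

The height stays; only width is cut (since 4:3 is narrower than 2.16:1).
Fraction kept = (1.333)/(2.160) ≈ 61.73%, so 38.27% is lost.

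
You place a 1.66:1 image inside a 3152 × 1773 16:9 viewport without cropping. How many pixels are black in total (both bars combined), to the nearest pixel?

Since 1.660 < 1.778, the image is height-limited.
That makes the image 2943.1800 px wide (1773 × 1.660).
Leftover width: 3152 − 2943.1800 = 208.8200 px.
Bar area = 208.8200 × 1773 ≈ 370238 px.

370238 pixels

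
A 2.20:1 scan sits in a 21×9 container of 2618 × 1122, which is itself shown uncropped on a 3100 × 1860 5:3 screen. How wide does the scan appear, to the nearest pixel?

2923 px

Inside the 2618×1122 canvas the scan is height-limited at 2468.40 × 1122.00.
The 21×9 canvas is width-limited in 3100×1860, giving 3100.00 × 1328.57; scale factor 1.1841.
The scan scales with it: width 2468.40 × 1.1841 ≈ 2922.86.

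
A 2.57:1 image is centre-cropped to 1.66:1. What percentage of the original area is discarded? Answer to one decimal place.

1.66:1 is narrower than 2.57:1, so the crop keeps the full height and trims the width.
Fraction kept = (1.660)/(2.570) ≈ 64.59%, so 35.41% is lost.

35.4%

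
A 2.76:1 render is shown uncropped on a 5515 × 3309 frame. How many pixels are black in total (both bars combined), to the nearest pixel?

Since 2.760 > 1.667, the render is width-limited.
Content height = 5515 / 2.760 ≈ 1998.1884 px.
Leftover height: 3309 − 1998.1884 = 1310.8116 px.
Bar area = 1310.8116 × 5515 ≈ 7229126 px.

7229126 pixels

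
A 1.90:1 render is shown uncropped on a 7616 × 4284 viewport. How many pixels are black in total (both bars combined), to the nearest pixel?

1.90:1 is wider than 16:9, so it spans the full width.
Content height = 7616 / 1.900 ≈ 4008.4211 px.
Leftover height: 4284 − 4008.4211 = 275.5789 px.
Across the 7616-px span: 275.5789 × 7616 ≈ 2098809 px.

2098809 pixels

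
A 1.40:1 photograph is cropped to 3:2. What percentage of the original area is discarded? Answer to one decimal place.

6.7%

The width stays; only height is cut (since 3:2 is wider than 1.40:1).
(1.400)/(1.500) ≈ 0.933 of the area survives, leaving 6.67% discarded.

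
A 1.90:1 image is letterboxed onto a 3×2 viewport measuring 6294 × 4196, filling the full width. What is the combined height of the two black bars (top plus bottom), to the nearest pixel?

Content height = 6294 / 1.900 ≈ 3312.63 px.
4196 − 3312.63 = 883.37 px of bars.

883 px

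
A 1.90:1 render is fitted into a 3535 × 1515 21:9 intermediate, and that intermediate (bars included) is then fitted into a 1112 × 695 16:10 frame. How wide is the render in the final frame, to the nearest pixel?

1.90:1 in 3535×1515: fills the height, so the render is 2878.50 × 1515.00.
21:9 in 1112×695: fills the width, so the intermediate becomes 1112.00 × 476.57 — a scale of ×0.3146.
So the render's width is 2878.50 × 0.3146 ≈ 905.49.

905 px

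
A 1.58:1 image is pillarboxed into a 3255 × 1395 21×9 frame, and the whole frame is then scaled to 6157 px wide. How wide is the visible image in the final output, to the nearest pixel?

Fitted into 3255×1395, the image spans the height; its width is 1395 × 1.580 ≈ 2204.10 px.
Resizing to 6157 px wide multiplies everything by 1.8916: 2204.10 → 4169.17 px.

4169 px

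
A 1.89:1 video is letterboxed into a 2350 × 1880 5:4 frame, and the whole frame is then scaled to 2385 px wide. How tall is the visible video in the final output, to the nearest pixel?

1262 px

In the 2350×1880 frame the video fills the width: height = 2350 / 1.890 ≈ 1243.39 px.
Scaling 2350 → 2385 is ×1.0149, so the height becomes 1243.39 × 1.0149 ≈ 1261.90 px.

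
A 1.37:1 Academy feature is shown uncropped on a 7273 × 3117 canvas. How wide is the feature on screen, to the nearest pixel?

4270 px

1.37:1 Academy is narrower than 21:9, so it spans the full height.
That makes the image 4270.29 px wide (3117 × 1.370).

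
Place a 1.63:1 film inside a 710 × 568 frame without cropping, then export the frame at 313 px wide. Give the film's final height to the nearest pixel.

At 710×568 the film is width-limited, so height = 710 / 1.630 ≈ 435.58 px.
Scaling 710 → 313 is ×0.4408, so the height becomes 435.58 × 0.4408 ≈ 192.02 px.

192 px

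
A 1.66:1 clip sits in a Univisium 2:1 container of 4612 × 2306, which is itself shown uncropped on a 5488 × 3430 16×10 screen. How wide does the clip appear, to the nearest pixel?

4555 px

First fit — 1.66:1 into 4612×2306 spans the height: 3827.96 × 2306.00.
Second fit — the Univisium 2:1 canvas into 5488×3430 spans the width: 5488.00 × 2744.00 (×1.1899 from 4612×2306).
So the clip's width is 3827.96 × 1.1899 ≈ 4555.04.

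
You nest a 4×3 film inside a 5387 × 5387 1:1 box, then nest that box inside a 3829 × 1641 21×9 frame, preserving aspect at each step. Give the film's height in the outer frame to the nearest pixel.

1231 px

First fit — 4×3 into 5387×5387 spans the width: 5387.00 × 4040.25.
The 1:1 canvas is height-limited in 3829×1641, giving 1641.00 × 1641.00; scale factor 0.3046.
The film scales with it: height 4040.25 × 0.3046 ≈ 1230.75.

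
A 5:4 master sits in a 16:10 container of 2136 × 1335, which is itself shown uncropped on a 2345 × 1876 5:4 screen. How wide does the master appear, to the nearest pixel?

1832 px

5:4 in 2136×1335: fills the height, so the master is 1668.75 × 1335.00.
The 16:10 canvas is width-limited in 2345×1876, giving 2345.00 × 1465.62; scale factor 1.0978.
Applying the same ×1.0978: 1668.75 → 1832.03.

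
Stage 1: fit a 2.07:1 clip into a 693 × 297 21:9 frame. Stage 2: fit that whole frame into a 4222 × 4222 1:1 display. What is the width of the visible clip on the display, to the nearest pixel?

3746 px

First fit — 2.07:1 into 693×297 spans the height: 614.79 × 297.00.
Second fit — the 21:9 canvas into 4222×4222 spans the width: 4222.00 × 1809.43 (×6.0924 from 693×297).
The clip scales with it: width 614.79 × 6.0924 ≈ 3745.52.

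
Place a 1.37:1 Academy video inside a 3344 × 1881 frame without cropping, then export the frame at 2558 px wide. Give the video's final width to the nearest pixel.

At 3344×1881 the video is height-limited, so width = 1881 × 1.370 ≈ 2576.97 px.
Resizing to 2558 px wide multiplies everything by 0.7650: 2576.97 → 1971.26 px.

1971 px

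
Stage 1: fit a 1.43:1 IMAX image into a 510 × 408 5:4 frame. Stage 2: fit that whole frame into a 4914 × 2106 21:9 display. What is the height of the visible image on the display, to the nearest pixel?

First fit — 1.43:1 IMAX into 510×408 spans the width: 510.00 × 356.64.
The 5:4 canvas is height-limited in 4914×2106, giving 2632.50 × 2106.00; scale factor 5.1618.
Applying the same ×5.1618: 356.64 → 1840.91.

1841 px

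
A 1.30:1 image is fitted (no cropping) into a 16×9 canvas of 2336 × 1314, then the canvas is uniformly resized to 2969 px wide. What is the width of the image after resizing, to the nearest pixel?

2171 px

At 2336×1314 the image is height-limited, so width = 1314 × 1.300 ≈ 1708.20 px.
Resizing to 2969 px wide multiplies everything by 1.2710: 1708.20 → 2171.08 px.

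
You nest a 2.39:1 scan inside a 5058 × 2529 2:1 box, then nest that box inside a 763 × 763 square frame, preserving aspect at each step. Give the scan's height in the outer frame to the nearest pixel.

First fit — 2.39:1 into 5058×2529 spans the width: 5058.00 × 2116.32.
Second fit — the 2:1 canvas into 763×763 spans the width: 763.00 × 381.50 (×0.1509 from 5058×2529).
The scan scales with it: height 2116.32 × 0.1509 ≈ 319.25.

319 px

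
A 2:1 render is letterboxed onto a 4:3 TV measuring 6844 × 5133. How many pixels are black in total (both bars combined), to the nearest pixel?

11710084 pixels

2:1 is wider than 4:3, so it spans the full width.
That makes the image 3422.0000 px tall (6844 × 1/2).
Black = 5133 − 3422.0000 = 1711.0000 px.
Bar area = 1711.0000 × 6844 ≈ 11710084 px.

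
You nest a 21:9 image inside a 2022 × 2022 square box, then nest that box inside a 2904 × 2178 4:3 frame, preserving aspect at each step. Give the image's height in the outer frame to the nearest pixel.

Inside the 2022×2022 canvas the image is width-limited at 2022.00 × 866.57.
Second fit — the square canvas into 2904×2178 spans the height: 2178.00 × 2178.00 (×1.0772 from 2022×2022).
So the image's height is 866.57 × 1.0772 ≈ 933.43.

933 px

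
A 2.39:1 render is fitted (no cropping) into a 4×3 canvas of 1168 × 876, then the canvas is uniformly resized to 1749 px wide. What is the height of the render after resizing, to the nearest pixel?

In the 1168×876 frame the render fills the width: height = 1168 / 2.390 ≈ 488.70 px.
Resizing to 1749 px wide multiplies everything by 1.4974: 488.70 → 731.80 px.

732 px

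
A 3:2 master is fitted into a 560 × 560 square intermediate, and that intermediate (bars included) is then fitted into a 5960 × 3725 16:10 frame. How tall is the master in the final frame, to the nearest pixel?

2483 px

3:2 in 560×560: fills the width, so the master is 560.00 × 373.33.
The square canvas is height-limited in 5960×3725, giving 3725.00 × 3725.00; scale factor 6.6518.
So the master's height is 373.33 × 6.6518 ≈ 2483.33.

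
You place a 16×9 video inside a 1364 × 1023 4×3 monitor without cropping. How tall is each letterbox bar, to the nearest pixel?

128 px

Since 1.778 > 1.333, the video is width-limited.
The video is 1364 × 9/16 ≈ 767.25 px tall.
1023 − 767.25 = 255.75 px of bars (127.88 each).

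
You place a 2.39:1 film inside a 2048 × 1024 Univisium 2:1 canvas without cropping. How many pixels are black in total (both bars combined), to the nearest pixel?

342213 pixels

2.39:1 is wider than Univisium 2:1, so it spans the full width.
Content height = 2048 / 2.390 ≈ 856.9038 px.
Leftover height: 1024 − 856.9038 = 167.0962 px.
Bar area = 167.0962 × 2048 ≈ 342213 px.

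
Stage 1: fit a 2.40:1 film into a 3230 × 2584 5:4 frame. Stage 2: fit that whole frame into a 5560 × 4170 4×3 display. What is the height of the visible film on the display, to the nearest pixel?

2172 px

First fit — 2.40:1 into 3230×2584 spans the width: 3230.00 × 1345.83.
Second fit — the 5:4 canvas into 5560×4170 spans the height: 5212.50 × 4170.00 (×1.6138 from 3230×2584).
So the film's height is 1345.83 × 1.6138 ≈ 2171.88.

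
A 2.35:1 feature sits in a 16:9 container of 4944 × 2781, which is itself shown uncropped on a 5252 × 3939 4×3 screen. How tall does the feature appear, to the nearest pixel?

Inside the 4944×2781 canvas the feature is width-limited at 4944.00 × 2103.83.
16:9 in 5252×3939: fills the width, so the intermediate becomes 5252.00 × 2954.25 — a scale of ×1.0623.
So the feature's height is 2103.83 × 1.0623 ≈ 2234.89.

2235 px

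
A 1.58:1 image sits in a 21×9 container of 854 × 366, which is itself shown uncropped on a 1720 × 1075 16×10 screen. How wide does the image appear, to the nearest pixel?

1165 px

First fit — 1.58:1 into 854×366 spans the height: 578.28 × 366.00.
21×9 in 1720×1075: fills the width, so the intermediate becomes 1720.00 × 737.14 — a scale of ×2.0141.
Applying the same ×2.0141: 578.28 → 1164.69.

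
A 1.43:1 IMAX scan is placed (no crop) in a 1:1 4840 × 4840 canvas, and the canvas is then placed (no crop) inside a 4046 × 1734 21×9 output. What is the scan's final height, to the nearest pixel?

1213 px

First fit — 1.43:1 IMAX into 4840×4840 spans the width: 4840.00 × 3384.62.
Second fit — the 1:1 canvas into 4046×1734 spans the height: 1734.00 × 1734.00 (×0.3583 from 4840×4840).
The scan scales with it: height 3384.62 × 0.3583 ≈ 1212.59.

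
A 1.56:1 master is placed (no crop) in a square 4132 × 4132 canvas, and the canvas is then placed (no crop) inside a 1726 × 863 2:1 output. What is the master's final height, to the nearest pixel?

Inside the 4132×4132 canvas the master is width-limited at 4132.00 × 2648.72.
square in 1726×863: fills the height, so the intermediate becomes 863.00 × 863.00 — a scale of ×0.2089.
The master scales with it: height 2648.72 × 0.2089 ≈ 553.21.

553 px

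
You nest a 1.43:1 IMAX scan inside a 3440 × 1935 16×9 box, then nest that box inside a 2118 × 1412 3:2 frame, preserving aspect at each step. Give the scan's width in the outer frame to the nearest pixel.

First fit — 1.43:1 IMAX into 3440×1935 spans the height: 2767.05 × 1935.00.
Second fit — the 16×9 canvas into 2118×1412 spans the width: 2118.00 × 1191.38 (×0.6157 from 3440×1935).
So the scan's width is 2767.05 × 0.6157 ≈ 1703.67.

1704 px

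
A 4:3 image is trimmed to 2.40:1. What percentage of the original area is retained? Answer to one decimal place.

55.6%

Going from 4:3 to 2.40:1 means cutting height while keeping width.
Area ratio = (1.333)/(2.400) = 55.56% retained.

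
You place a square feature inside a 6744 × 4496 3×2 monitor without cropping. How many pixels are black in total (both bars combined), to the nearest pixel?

10107008 pixels

Since 1.000 < 1.500, the feature is height-limited.
That makes the image 4496.0000 px wide (4496 × 1/1).
6744 − 4496.0000 = 2248.0000 px of bars.
Bar area = 2248.0000 × 4496 ≈ 10107008 px.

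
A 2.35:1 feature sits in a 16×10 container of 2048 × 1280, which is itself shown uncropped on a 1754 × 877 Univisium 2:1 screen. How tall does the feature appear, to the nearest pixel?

597 px

Inside the 2048×1280 canvas the feature is width-limited at 2048.00 × 871.49.
The 16×10 canvas is height-limited in 1754×877, giving 1403.20 × 877.00; scale factor 0.6852.
The feature scales with it: height 871.49 × 0.6852 ≈ 597.11.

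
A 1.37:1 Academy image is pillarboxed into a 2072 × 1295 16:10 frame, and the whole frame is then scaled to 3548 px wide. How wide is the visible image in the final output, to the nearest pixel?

At 2072×1295 the image is height-limited, so width = 1295 × 1.370 ≈ 1774.15 px.
The frame scales by 3548/2072 = 1.7124; 1774.15 × 1.7124 ≈ 3037.97 px.

3038 px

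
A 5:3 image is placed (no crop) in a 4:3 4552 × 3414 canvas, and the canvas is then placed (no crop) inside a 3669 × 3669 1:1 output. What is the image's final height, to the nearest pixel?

Inside the 4552×3414 canvas the image is width-limited at 4552.00 × 2731.20.
Second fit — the 4:3 canvas into 3669×3669 spans the width: 3669.00 × 2751.75 (×0.8060 from 4552×3414).
The image scales with it: height 2731.20 × 0.8060 ≈ 2201.40.

2201 px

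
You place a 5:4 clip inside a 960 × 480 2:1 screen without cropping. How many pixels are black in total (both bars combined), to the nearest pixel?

Since 1.250 < 2.000, the clip is height-limited.
That makes the image 600.0000 px wide (480 × 5/4).
Black = 960 − 600.0000 = 360.0000 px.
Across the 480-px span: 360.0000 × 480 ≈ 172800 px.

172800 pixels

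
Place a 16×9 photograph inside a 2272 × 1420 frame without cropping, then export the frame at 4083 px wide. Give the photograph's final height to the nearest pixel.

2297 px

Fitted into 2272×1420, the photograph spans the width; its height is 2272 × 9/16 ≈ 1278.00 px.
The frame scales by 4083/2272 = 1.7971; 1278.00 × 1.7971 ≈ 2296.69 px.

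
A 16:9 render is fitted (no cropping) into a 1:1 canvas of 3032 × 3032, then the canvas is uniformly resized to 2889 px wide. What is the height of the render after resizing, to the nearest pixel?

1625 px

At 3032×3032 the render is width-limited, so height = 3032 × 9/16 ≈ 1705.50 px.
The frame scales by 2889/3032 = 0.9528; 1705.50 × 0.9528 ≈ 1625.06 px.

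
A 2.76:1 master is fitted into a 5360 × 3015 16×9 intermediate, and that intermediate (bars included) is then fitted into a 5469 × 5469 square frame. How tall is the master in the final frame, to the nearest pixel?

2.76:1 in 5360×3015: fills the width, so the master is 5360.00 × 1942.03.
16×9 in 5469×5469: fills the width, so the intermediate becomes 5469.00 × 3076.31 — a scale of ×1.0203.
Applying the same ×1.0203: 1942.03 → 1981.52.

1982 px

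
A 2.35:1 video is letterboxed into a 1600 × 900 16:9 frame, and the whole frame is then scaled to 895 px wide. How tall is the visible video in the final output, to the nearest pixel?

Fitted into 1600×900, the video spans the width; its height is 1600 / 2.350 ≈ 680.85 px.
Resizing to 895 px wide multiplies everything by 0.5594: 680.85 → 380.85 px.

381 px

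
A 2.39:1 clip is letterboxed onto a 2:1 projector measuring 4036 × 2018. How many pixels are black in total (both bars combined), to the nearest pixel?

1329043 pixels

2.39:1 is wider than 2:1, so it spans the full width.
The clip is 4036 / 2.390 ≈ 1688.7029 px tall.
Black = 2018 − 1688.7029 = 329.2971 px.
Across the 4036-px span: 329.2971 × 4036 ≈ 1329043 px.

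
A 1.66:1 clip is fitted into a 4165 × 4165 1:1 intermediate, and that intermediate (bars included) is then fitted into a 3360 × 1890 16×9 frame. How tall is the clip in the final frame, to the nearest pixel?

First fit — 1.66:1 into 4165×4165 spans the width: 4165.00 × 2509.04.
Second fit — the 1:1 canvas into 3360×1890 spans the height: 1890.00 × 1890.00 (×0.4538 from 4165×4165).
The clip scales with it: height 2509.04 × 0.4538 ≈ 1138.55.

1139 px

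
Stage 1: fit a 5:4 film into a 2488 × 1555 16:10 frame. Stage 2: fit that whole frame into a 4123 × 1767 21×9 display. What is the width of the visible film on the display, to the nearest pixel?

2209 px

5:4 in 2488×1555: fills the height, so the film is 1943.75 × 1555.00.
16:10 in 4123×1767: fills the height, so the intermediate becomes 2827.20 × 1767.00 — a scale of ×1.1363.
Applying the same ×1.1363: 1943.75 → 2208.75.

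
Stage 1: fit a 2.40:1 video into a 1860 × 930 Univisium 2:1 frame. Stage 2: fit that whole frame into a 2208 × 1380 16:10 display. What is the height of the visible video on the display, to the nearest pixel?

2.40:1 in 1860×930: fills the width, so the video is 1860.00 × 775.00.
Univisium 2:1 in 2208×1380: fills the width, so the intermediate becomes 2208.00 × 1104.00 — a scale of ×1.1871.
Applying the same ×1.1871: 775.00 → 920.00.

920 px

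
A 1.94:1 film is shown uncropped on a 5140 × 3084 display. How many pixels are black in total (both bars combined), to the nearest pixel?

1.94:1 is wider than 5:3, so it spans the full width.
That makes the image 2649.4845 px tall (5140 / 1.940).
Black = 3084 − 2649.4845 = 434.5155 px.
Across the 5140-px span: 434.5155 × 5140 ≈ 2233409 px.

2233409 pixels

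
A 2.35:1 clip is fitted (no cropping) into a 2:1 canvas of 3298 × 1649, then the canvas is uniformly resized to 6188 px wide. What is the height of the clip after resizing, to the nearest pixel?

2633 px

At 3298×1649 the clip is width-limited, so height = 3298 / 2.350 ≈ 1403.40 px.
Scaling 3298 → 6188 is ×1.8763, so the height becomes 1403.40 × 1.8763 ≈ 2633.19 px.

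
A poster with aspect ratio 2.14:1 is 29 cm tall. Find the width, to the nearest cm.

Width = 29 × 2.140 = 62.06.

62 cm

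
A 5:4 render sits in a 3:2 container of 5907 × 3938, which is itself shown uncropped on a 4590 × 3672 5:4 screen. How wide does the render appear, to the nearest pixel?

First fit — 5:4 into 5907×3938 spans the height: 4922.50 × 3938.00.
3:2 in 4590×3672: fills the width, so the intermediate becomes 4590.00 × 3060.00 — a scale of ×0.7770.
So the render's width is 4922.50 × 0.7770 ≈ 3825.00.

3825 px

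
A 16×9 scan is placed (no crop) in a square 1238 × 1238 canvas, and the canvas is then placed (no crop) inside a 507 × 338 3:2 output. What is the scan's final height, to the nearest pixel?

190 px

First fit — 16×9 into 1238×1238 spans the width: 1238.00 × 696.38.
square in 507×338: fills the height, so the intermediate becomes 338.00 × 338.00 — a scale of ×0.2730.
Applying the same ×0.2730: 696.38 → 190.12.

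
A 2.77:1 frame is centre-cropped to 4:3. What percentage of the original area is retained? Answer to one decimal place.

Going from 2.77:1 to 4:3 means cutting width while keeping height.
Fraction kept = (1.333)/(2.770) ≈ 48.13%.

48.1%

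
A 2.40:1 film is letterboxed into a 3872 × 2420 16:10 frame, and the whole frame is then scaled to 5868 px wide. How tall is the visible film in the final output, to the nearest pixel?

2445 px

Fitted into 3872×2420, the film spans the width; its height is 3872 / 2.400 ≈ 1613.33 px.
The frame scales by 5868/3872 = 1.5155; 1613.33 × 1.5155 ≈ 2445.00 px.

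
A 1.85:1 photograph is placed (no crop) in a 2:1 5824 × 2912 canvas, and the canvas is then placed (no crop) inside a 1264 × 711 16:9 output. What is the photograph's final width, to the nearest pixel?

Inside the 5824×2912 canvas the photograph is height-limited at 5387.20 × 2912.00.
Second fit — the 2:1 canvas into 1264×711 spans the width: 1264.00 × 632.00 (×0.2170 from 5824×2912).
So the photograph's width is 5387.20 × 0.2170 ≈ 1169.20.

1169 px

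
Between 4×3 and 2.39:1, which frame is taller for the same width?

4×3 = 1.333 and 2.39; 2.39 > 1.333. The smaller width-to-height ratio is the taller frame.

4×3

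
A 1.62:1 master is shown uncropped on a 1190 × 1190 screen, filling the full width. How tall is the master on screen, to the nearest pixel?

735 px

Content height = 1190 / 1.620 ≈ 734.57 px.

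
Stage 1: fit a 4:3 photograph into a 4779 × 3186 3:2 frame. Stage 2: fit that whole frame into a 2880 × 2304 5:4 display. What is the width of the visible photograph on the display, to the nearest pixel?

2560 px

4:3 in 4779×3186: fills the height, so the photograph is 4248.00 × 3186.00.
Second fit — the 3:2 canvas into 2880×2304 spans the width: 2880.00 × 1920.00 (×0.6026 from 4779×3186).
The photograph scales with it: width 4248.00 × 0.6026 ≈ 2560.00.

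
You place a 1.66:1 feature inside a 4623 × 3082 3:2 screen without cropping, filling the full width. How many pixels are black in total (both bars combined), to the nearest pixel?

That makes the image 2784.9398 px tall (4623 / 1.660).
Leftover height: 3082 − 2784.9398 = 297.0602 px.
That's 297.0602 × 4623 ≈ 1373309 black pixels.

1373309 pixels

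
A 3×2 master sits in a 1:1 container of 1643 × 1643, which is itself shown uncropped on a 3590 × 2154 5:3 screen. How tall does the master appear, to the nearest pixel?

1436 px

First fit — 3×2 into 1643×1643 spans the width: 1643.00 × 1095.33.
Second fit — the 1:1 canvas into 3590×2154 spans the height: 2154.00 × 2154.00 (×1.3110 from 1643×1643).
So the master's height is 1095.33 × 1.3110 ≈ 1436.00.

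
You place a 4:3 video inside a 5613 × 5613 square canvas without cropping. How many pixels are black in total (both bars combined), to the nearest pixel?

7876442 pixels

4:3 is wider than square, so it spans the full width.
The video is 5613 × 3/4 ≈ 4209.7500 px tall.
5613 − 4209.7500 = 1403.2500 px of bars.
Across the 5613-px span: 1403.2500 × 5613 ≈ 7876442 px.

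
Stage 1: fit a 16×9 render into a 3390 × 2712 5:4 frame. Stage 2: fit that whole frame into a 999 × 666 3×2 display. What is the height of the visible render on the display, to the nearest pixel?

468 px

16×9 in 3390×2712: fills the width, so the render is 3390.00 × 1906.88.
5:4 in 999×666: fills the height, so the intermediate becomes 832.50 × 666.00 — a scale of ×0.2456.
The render scales with it: height 1906.88 × 0.2456 ≈ 468.28.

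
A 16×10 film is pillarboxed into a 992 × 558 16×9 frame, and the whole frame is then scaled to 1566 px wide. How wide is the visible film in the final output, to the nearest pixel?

1409 px

At 992×558 the film is height-limited, so width = 558 × 16/10 ≈ 892.80 px.
Resizing to 1566 px wide multiplies everything by 1.5786: 892.80 → 1409.40 px.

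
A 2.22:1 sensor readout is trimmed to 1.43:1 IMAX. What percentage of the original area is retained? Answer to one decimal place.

The height stays; only width is cut (since 1.43:1 IMAX is narrower than 2.22:1).
Area ratio = (1.430)/(2.220) = 64.41% retained.

64.4%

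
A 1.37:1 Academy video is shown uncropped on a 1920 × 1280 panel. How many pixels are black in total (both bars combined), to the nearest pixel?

1.37:1 Academy (1.370) < 3:2 (1.500), so the video fills the height.
Content width = 1280 × 1.370 ≈ 1753.6000 px.
1920 − 1753.6000 = 166.4000 px of bars.
Across the 1280-px span: 166.4000 × 1280 ≈ 212992 px.

212992 pixels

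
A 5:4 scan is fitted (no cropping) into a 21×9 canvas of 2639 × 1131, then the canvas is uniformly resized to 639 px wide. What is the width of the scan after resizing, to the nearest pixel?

Fitted into 2639×1131, the scan spans the height; its width is 1131 × 5/4 ≈ 1413.75 px.
Resizing to 639 px wide multiplies everything by 0.2421: 1413.75 → 342.32 px.

342 px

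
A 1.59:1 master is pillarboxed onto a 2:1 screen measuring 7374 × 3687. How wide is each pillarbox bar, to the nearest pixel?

756 px

1.59:1 (1.590) < 2:1 (2.000), so the master fills the height.
That makes the image 5862.33 px wide (3687 × 1.590).
Black = 7374 − 5862.33 = 1511.67 px, or 755.84 per bar.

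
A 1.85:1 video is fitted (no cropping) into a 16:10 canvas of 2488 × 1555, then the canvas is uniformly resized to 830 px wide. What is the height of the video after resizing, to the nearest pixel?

449 px

Fitted into 2488×1555, the video spans the width; its height is 2488 / 1.850 ≈ 1344.86 px.
Resizing to 830 px wide multiplies everything by 0.3336: 1344.86 → 448.65 px.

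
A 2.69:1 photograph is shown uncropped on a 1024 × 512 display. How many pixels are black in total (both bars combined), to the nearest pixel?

2.69:1 (2.690) > Univisium 2:1 (2.000), so the photograph fills the width.
The photograph is 1024 / 2.690 ≈ 380.6691 px tall.
512 − 380.6691 = 131.3309 px of bars.
That's 131.3309 × 1024 ≈ 134483 black pixels.

134483 pixels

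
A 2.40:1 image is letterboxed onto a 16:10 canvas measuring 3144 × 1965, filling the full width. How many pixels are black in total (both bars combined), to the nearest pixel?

2059320 pixels

The image is 3144 / 2.400 ≈ 1310.0000 px tall.
Leftover height: 1965 − 1310.0000 = 655.0000 px.
That's 655.0000 × 3144 ≈ 2059320 black pixels.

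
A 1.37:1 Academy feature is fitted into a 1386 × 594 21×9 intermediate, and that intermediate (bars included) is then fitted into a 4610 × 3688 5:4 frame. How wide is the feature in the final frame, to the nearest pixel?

1.37:1 Academy in 1386×594: fills the height, so the feature is 813.78 × 594.00.
21×9 in 4610×3688: fills the width, so the intermediate becomes 4610.00 × 1975.71 — a scale of ×3.3261.
So the feature's width is 813.78 × 3.3261 ≈ 2706.73.

2707 px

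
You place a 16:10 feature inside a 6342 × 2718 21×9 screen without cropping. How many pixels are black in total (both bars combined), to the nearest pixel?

16:10 is narrower than 21×9, so it spans the full height.
That makes the image 4348.8000 px wide (2718 × 16/10).
Leftover width: 6342 − 4348.8000 = 1993.2000 px.
Bar area = 1993.2000 × 2718 ≈ 5417518 px.

5417518 pixels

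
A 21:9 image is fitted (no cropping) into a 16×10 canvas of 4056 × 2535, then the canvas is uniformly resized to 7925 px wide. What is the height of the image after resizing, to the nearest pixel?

3396 px

Fitted into 4056×2535, the image spans the width; its height is 4056 × 9/21 ≈ 1738.29 px.
The frame scales by 7925/4056 = 1.9539; 1738.29 × 1.9539 ≈ 3396.43 px.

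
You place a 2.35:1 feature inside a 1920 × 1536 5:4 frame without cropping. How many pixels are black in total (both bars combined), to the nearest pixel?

2.35:1 (2.350) > 5:4 (1.250), so the feature fills the width.
That makes the image 817.0213 px tall (1920 / 2.350).
1536 − 817.0213 = 718.9787 px of bars.
That's 718.9787 × 1920 ≈ 1380439 black pixels.

1380439 pixels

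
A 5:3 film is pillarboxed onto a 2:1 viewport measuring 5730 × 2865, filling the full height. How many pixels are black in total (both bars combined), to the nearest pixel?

The film is 2865 × 5/3 ≈ 4775.0000 px wide.
Leftover width: 5730 − 4775.0000 = 955.0000 px.
Bar area = 955.0000 × 2865 ≈ 2736075 px.

2736075 pixels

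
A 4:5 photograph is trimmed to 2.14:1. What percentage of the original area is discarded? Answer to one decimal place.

62.6%

Going from 4:5 to 2.14:1 means cutting height while keeping width.
Area ratio = (0.800)/(2.140) = 37.38%; the remaining 62.62% is cropped out.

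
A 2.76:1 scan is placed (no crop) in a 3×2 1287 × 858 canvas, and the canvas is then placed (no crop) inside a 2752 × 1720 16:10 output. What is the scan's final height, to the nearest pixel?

935 px

2.76:1 in 1287×858: fills the width, so the scan is 1287.00 × 466.30.
Second fit — the 3×2 canvas into 2752×1720 spans the height: 2580.00 × 1720.00 (×2.0047 from 1287×858).
So the scan's height is 466.30 × 2.0047 ≈ 934.78.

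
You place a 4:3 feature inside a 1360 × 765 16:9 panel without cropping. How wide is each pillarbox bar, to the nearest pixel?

4:3 (1.333) < 16:9 (1.778), so the feature fills the height.
Content width = 765 × 4/3 ≈ 1020.00 px.
Black = 1360 − 1020.00 = 340.00 px, or 170.00 per bar.

170 px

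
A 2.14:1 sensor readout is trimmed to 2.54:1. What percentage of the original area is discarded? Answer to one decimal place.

2.54:1 is wider than 2.14:1, so the crop keeps the full width and trims the height.
Fraction kept = (2.140)/(2.540) ≈ 84.25%, so 15.75% is lost.

15.7%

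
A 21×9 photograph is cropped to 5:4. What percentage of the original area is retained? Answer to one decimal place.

Going from 21×9 to 5:4 means cutting width while keeping height.
(1.250)/(2.333) ≈ 0.536 of the area survives.

53.6%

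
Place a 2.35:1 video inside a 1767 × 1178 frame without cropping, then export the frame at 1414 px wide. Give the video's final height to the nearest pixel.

602 px

Fitted into 1767×1178, the video spans the width; its height is 1767 / 2.350 ≈ 751.91 px.
Resizing to 1414 px wide multiplies everything by 0.8002: 751.91 → 601.70 px.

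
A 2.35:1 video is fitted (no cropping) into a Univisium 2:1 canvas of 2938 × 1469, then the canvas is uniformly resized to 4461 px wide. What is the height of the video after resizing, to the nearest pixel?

Fitted into 2938×1469, the video spans the width; its height is 2938 / 2.350 ≈ 1250.21 px.
The frame scales by 4461/2938 = 1.5184; 1250.21 × 1.5184 ≈ 1898.30 px.

1898 px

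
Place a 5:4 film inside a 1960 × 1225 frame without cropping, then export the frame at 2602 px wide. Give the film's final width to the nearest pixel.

Fitted into 1960×1225, the film spans the height; its width is 1225 × 5/4 ≈ 1531.25 px.
The frame scales by 2602/1960 = 1.3276; 1531.25 × 1.3276 ≈ 2032.81 px.

2033 px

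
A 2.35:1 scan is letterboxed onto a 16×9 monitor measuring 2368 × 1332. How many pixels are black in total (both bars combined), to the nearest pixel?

768038 pixels

2.35:1 (2.350) > 16×9 (1.778), so the scan fills the width.
The scan is 2368 / 2.350 ≈ 1007.6596 px tall.
Black = 1332 − 1007.6596 = 324.3404 px.
Across the 2368-px span: 324.3404 × 2368 ≈ 768038 px.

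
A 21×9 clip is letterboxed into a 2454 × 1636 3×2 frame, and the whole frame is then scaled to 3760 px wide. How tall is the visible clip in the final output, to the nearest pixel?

Fitted into 2454×1636, the clip spans the width; its height is 2454 × 9/21 ≈ 1051.71 px.
The frame scales by 3760/2454 = 1.5322; 1051.71 × 1.5322 ≈ 1611.43 px.

1611 px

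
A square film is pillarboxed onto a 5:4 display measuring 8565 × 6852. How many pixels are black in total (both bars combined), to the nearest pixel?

11737476 pixels

square (1.000) < 5:4 (1.250), so the film fills the height.
Content width = 6852 × 1/1 ≈ 6852.0000 px.
Black = 8565 − 6852.0000 = 1713.0000 px.
That's 1713.0000 × 6852 ≈ 11737476 black pixels.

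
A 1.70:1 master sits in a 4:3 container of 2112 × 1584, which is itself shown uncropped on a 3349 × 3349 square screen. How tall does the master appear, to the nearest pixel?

1970 px

1.70:1 in 2112×1584: fills the width, so the master is 2112.00 × 1242.35.
Second fit — the 4:3 canvas into 3349×3349 spans the width: 3349.00 × 2511.75 (×1.5857 from 2112×1584).
The master scales with it: height 1242.35 × 1.5857 ≈ 1970.00.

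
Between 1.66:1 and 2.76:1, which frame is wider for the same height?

2.76:1

1.66 and 2.76; 2.76 > 1.66.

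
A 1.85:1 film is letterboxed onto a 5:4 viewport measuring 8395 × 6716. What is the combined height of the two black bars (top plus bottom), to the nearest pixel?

1.85:1 (1.850) > 5:4 (1.250), so the film fills the width.
The film is 8395 / 1.850 ≈ 4537.84 px tall.
Leftover height: 6716 − 4537.84 = 2178.16 px.

2178 px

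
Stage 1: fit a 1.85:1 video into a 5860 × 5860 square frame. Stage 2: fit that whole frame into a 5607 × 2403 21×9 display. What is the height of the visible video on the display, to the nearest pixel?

1299 px

First fit — 1.85:1 into 5860×5860 spans the width: 5860.00 × 3167.57.
Second fit — the square canvas into 5607×2403 spans the height: 2403.00 × 2403.00 (×0.4101 from 5860×5860).
Applying the same ×0.4101: 3167.57 → 1298.92.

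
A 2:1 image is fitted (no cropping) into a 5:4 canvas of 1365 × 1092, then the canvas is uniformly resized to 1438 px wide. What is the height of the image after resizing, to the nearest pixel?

719 px

Fitted into 1365×1092, the image spans the width; its height is 1365 × 1/2 ≈ 682.50 px.
The frame scales by 1438/1365 = 1.0535; 682.50 × 1.0535 ≈ 719.00 px.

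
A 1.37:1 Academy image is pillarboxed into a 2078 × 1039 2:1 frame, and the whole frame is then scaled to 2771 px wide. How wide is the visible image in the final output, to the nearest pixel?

1898 px

At 2078×1039 the image is height-limited, so width = 1039 × 1.370 ≈ 1423.43 px.
Scaling 2078 → 2771 is ×1.3335, so the width becomes 1423.43 × 1.3335 ≈ 1898.13 px.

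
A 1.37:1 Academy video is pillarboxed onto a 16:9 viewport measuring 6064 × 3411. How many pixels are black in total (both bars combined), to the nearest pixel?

4744462 pixels

1.37:1 Academy (1.370) < 16:9 (1.778), so the video fills the height.
That makes the image 4673.0700 px wide (3411 × 1.370).
Black = 6064 − 4673.0700 = 1390.9300 px.
Across the 3411-px span: 1390.9300 × 3411 ≈ 4744462 px.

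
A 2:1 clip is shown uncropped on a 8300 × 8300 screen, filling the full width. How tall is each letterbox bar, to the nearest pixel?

2075 px

Content height = 8300 × 1/2 ≈ 4150.00 px.
8300 − 4150.00 = 4150.00 px of bars (2075.00 each).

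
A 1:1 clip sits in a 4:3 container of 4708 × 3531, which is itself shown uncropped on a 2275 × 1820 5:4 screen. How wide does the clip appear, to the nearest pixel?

1706 px

Inside the 4708×3531 canvas the clip is height-limited at 3531.00 × 3531.00.
4:3 in 2275×1820: fills the width, so the intermediate becomes 2275.00 × 1706.25 — a scale of ×0.4832.
The clip scales with it: width 3531.00 × 0.4832 ≈ 1706.25.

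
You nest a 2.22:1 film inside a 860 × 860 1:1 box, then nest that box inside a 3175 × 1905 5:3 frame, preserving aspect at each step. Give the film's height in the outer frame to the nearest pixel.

858 px

First fit — 2.22:1 into 860×860 spans the width: 860.00 × 387.39.
1:1 in 3175×1905: fills the height, so the intermediate becomes 1905.00 × 1905.00 — a scale of ×2.2151.
Applying the same ×2.2151: 387.39 → 858.11.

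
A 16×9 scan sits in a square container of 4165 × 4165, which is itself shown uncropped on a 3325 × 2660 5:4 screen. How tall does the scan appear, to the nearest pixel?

16×9 in 4165×4165: fills the width, so the scan is 4165.00 × 2342.81.
The square canvas is height-limited in 3325×2660, giving 2660.00 × 2660.00; scale factor 0.6387.
So the scan's height is 2342.81 × 0.6387 ≈ 1496.25.

1496 px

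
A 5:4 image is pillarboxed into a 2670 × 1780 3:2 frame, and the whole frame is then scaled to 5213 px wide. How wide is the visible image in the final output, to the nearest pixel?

4344 px

At 2670×1780 the image is height-limited, so width = 1780 × 5/4 ≈ 2225.00 px.
Resizing to 5213 px wide multiplies everything by 1.9524: 2225.00 → 4344.17 px.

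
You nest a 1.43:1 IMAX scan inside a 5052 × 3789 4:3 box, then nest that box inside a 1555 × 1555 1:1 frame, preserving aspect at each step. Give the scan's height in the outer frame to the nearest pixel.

1087 px

Inside the 5052×3789 canvas the scan is width-limited at 5052.00 × 3532.87.
The 4:3 canvas is width-limited in 1555×1555, giving 1555.00 × 1166.25; scale factor 0.3078.
Applying the same ×0.3078: 3532.87 → 1087.41.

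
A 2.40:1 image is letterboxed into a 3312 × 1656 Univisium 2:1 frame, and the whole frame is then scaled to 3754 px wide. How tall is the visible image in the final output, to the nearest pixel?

1564 px

Fitted into 3312×1656, the image spans the width; its height is 3312 / 2.400 ≈ 1380.00 px.
Scaling 3312 → 3754 is ×1.1335, so the height becomes 1380.00 × 1.1335 ≈ 1564.17 px.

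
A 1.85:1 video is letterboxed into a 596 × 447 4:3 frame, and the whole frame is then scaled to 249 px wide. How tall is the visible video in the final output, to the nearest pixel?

135 px

In the 596×447 frame the video fills the width: height = 596 / 1.850 ≈ 322.16 px.
Scaling 596 → 249 is ×0.4178, so the height becomes 322.16 × 0.4178 ≈ 134.59 px.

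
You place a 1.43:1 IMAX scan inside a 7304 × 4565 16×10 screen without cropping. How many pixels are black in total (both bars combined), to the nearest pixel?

3542668 pixels

1.43:1 IMAX is narrower than 16×10, so it spans the full height.
That makes the image 6527.9500 px wide (4565 × 1.430).
Black = 7304 − 6527.9500 = 776.0500 px.
Across the 4565-px span: 776.0500 × 4565 ≈ 3542668 px.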